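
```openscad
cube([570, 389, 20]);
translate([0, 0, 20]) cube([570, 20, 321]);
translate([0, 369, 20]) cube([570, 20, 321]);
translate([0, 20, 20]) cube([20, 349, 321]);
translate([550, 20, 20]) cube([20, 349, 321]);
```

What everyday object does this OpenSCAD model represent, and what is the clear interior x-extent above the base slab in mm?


An open box. The internal width is 530 mm.

A 570×389 base slab with four walls standing on it — an open box. The base is 570 mm wide and the walls are 20 mm thick, so the internal width is 570 − 2 × 20 = 530 mm.


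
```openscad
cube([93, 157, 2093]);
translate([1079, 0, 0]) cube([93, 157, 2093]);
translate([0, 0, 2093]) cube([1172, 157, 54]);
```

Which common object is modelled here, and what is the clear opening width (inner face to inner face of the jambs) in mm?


A door frame. The clear opening width is 986 mm.

Two 2093 mm tall posts with a header on top — a door frame. The left jamb is 93 mm wide at x = 0; the right jamb starts at x = 1079. The clear opening is 1079 − 93 = 986 mm.


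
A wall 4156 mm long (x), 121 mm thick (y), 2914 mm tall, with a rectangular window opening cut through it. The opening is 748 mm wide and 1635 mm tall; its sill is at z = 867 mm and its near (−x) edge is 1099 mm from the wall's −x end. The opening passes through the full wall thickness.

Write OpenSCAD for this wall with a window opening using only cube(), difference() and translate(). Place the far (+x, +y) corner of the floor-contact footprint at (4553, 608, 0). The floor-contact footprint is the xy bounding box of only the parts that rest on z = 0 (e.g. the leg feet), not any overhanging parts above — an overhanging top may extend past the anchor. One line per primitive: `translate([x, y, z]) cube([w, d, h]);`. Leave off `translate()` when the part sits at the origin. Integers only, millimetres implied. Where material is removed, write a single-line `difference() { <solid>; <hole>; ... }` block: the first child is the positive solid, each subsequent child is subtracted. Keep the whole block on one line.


difference() { translate([397, 487, 0]) cube([4156, 121, 2914]); translate([1496, 487, 867]) cube([748, 121, 1635]); }


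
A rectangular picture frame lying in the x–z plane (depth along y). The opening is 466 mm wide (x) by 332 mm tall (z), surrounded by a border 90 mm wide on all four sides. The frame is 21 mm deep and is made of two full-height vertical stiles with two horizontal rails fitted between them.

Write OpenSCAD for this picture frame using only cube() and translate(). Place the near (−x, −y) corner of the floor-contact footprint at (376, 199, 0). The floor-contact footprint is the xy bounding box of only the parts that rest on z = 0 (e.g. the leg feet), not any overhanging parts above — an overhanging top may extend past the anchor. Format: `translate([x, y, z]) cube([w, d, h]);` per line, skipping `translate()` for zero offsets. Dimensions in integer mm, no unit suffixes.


translate([376, 199, 0]) cube([90, 21, 512]);
translate([932, 199, 0]) cube([90, 21, 512]);
translate([466, 199, 0]) cube([466, 21, 90]);
translate([466, 199, 422]) cube([466, 21, 90]);


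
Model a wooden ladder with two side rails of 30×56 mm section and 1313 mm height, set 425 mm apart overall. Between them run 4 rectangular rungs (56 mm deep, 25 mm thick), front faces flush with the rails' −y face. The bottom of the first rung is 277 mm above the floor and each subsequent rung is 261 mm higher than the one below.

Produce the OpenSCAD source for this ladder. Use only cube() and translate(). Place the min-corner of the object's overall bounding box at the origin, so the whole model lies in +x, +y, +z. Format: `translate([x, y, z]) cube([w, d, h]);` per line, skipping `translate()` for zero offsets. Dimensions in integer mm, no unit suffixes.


cube([30, 56, 1313]);
translate([395, 0, 0]) cube([30, 56, 1313]);
translate([30, 0, 277]) cube([365, 56, 25]);
translate([30, 0, 538]) cube([365, 56, 25]);
translate([30, 0, 799]) cube([365, 56, 25]);
translate([30, 0, 1060]) cube([365, 56, 25]);


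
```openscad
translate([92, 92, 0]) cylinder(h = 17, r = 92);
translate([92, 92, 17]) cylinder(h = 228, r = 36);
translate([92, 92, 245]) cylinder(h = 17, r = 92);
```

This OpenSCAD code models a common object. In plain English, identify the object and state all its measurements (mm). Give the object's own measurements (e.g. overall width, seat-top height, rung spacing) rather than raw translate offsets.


A spool: two coaxial disc flanges of radius 92 mm and thickness 17 mm, joined by a core cylinder of radius 36 mm and height 228 mm. The lower flange rests on z = 0 and the three cylinders share a vertical axis.


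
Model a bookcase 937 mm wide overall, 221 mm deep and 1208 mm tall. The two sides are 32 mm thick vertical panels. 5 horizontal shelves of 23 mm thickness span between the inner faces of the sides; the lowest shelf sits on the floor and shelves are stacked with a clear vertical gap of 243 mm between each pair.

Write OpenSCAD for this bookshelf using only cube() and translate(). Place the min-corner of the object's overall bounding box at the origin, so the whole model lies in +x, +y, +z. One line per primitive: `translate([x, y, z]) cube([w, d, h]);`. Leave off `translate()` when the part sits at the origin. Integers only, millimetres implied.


cube([32, 221, 1208]);
translate([905, 0, 0]) cube([32, 221, 1208]);
translate([32, 0, 0]) cube([873, 221, 23]);
translate([32, 0, 266]) cube([873, 221, 23]);
translate([32, 0, 532]) cube([873, 221, 23]);
translate([32, 0, 798]) cube([873, 221, 23]);
translate([32, 0, 1064]) cube([873, 221, 23]);


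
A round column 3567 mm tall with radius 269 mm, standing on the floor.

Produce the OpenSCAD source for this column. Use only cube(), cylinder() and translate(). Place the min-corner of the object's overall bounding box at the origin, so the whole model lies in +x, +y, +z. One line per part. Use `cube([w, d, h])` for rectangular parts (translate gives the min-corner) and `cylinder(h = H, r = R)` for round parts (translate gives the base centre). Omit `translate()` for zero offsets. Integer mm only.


translate([269, 269, 0]) cylinder(h = 3567, r = 269);


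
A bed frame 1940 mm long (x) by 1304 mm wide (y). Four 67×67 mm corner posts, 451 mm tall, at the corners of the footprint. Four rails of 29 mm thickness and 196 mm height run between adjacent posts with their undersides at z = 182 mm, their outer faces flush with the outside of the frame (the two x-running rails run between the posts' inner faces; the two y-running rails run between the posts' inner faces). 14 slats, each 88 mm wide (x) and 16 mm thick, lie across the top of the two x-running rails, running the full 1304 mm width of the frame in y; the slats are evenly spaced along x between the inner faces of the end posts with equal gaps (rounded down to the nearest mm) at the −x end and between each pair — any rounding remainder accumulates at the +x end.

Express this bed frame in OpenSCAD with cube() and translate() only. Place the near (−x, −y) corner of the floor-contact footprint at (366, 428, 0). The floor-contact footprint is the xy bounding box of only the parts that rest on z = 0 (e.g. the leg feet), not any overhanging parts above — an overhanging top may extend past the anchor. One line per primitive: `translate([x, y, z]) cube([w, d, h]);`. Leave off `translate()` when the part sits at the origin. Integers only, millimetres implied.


translate([366, 428, 0]) cube([67, 67, 451]);
translate([366, 1665, 0]) cube([67, 67, 451]);
translate([2239, 428, 0]) cube([67, 67, 451]);
translate([2239, 1665, 0]) cube([67, 67, 451]);
translate([433, 428, 182]) cube([1806, 29, 196]);
translate([433, 1703, 182]) cube([1806, 29, 196]);
translate([366, 495, 182]) cube([29, 1170, 196]);
translate([2277, 495, 182]) cube([29, 1170, 196]);
translate([471, 428, 378]) cube([88, 1304, 16]);
translate([597, 428, 378]) cube([88, 1304, 16]);
translate([723, 428, 378]) cube([88, 1304, 16]);
translate([849, 428, 378]) cube([88, 1304, 16]);
translate([975, 428, 378]) cube([88, 1304, 16]);
translate([1101, 428, 378]) cube([88, 1304, 16]);
translate([1227, 428, 378]) cube([88, 1304, 16]);
translate([1353, 428, 378]) cube([88, 1304, 16]);
translate([1479, 428, 378]) cube([88, 1304, 16]);
translate([1605, 428, 378]) cube([88, 1304, 16]);
translate([1731, 428, 378]) cube([88, 1304, 16]);
translate([1857, 428, 378]) cube([88, 1304, 16]);
translate([1983, 428, 378]) cube([88, 1304, 16]);
translate([2109, 428, 378]) cube([88, 1304, 16]);


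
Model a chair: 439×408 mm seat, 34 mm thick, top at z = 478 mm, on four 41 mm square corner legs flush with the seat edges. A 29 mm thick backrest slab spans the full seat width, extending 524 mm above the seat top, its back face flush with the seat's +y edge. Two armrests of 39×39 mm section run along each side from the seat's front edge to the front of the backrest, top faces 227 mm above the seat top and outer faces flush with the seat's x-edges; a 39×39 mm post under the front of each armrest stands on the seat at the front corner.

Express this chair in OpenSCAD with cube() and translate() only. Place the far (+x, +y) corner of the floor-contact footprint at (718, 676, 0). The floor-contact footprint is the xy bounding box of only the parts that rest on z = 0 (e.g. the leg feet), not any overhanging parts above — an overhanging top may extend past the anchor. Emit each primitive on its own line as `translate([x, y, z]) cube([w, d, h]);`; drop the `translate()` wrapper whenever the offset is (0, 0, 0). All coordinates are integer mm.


translate([279, 268, 444]) cube([439, 408, 34]);
translate([279, 268, 0]) cube([41, 41, 444]);
translate([677, 268, 0]) cube([41, 41, 444]);
translate([279, 635, 0]) cube([41, 41, 444]);
translate([677, 635, 0]) cube([41, 41, 444]);
translate([279, 647, 478]) cube([439, 29, 524]);
translate([279, 268, 666]) cube([39, 379, 39]);
translate([679, 268, 666]) cube([39, 379, 39]);
translate([279, 268, 478]) cube([39, 39, 188]);
translate([679, 268, 478]) cube([39, 39, 188]);


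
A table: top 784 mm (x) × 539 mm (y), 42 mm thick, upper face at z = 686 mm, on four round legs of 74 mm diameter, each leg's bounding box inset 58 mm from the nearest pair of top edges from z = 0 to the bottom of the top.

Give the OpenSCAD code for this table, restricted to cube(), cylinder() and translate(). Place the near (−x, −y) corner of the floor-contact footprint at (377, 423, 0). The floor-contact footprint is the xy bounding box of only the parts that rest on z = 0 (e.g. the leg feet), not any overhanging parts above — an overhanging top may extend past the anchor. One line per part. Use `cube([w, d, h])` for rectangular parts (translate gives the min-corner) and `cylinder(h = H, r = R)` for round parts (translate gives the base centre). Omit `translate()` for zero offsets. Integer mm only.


translate([319, 365, 644]) cube([784, 539, 42]);
translate([414, 460, 0]) cylinder(h = 644, r = 37);
translate([1008, 460, 0]) cylinder(h = 644, r = 37);
translate([414, 809, 0]) cylinder(h = 644, r = 37);
translate([1008, 809, 0]) cylinder(h = 644, r = 37);


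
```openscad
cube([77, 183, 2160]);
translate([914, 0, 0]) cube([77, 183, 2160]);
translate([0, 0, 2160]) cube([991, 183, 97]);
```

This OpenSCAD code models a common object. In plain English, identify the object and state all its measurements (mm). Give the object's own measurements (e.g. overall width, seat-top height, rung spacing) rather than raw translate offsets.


A door frame. The clear opening is 837 mm wide and 2160 mm high. Two 77 mm wide jambs, 183 mm deep, stand either side of the opening from the floor to the top of the opening. A 97 mm thick head sits across the top of both jambs, spanning the full outside width of the frame.


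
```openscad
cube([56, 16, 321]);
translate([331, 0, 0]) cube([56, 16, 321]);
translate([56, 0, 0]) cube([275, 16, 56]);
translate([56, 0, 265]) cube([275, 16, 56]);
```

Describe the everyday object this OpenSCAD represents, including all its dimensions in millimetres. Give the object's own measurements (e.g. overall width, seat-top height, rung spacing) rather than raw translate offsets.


A rectangular picture frame lying in the x–z plane (depth along y). The opening is 275 mm wide (x) by 209 mm tall (z), surrounded by a border 56 mm wide on all four sides. The frame is 16 mm deep and is made of two full-height vertical stiles with two horizontal rails fitted between them.


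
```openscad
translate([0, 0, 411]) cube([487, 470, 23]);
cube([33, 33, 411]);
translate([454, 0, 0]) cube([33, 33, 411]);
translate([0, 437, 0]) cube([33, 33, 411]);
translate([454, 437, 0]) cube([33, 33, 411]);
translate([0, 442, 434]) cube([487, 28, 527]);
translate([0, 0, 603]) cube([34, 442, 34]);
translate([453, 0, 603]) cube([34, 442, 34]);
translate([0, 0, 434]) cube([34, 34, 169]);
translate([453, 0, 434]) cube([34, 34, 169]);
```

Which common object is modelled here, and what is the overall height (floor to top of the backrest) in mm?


A chair. The overall height is 961 mm.

A slab on four corner posts with a tall panel at the back — a chair. The seat slab sits at z = 411 with thickness 23, and the 527 mm backrest starts at the seat top, so the overall height is 411 + 23 + 527 = 961 mm.


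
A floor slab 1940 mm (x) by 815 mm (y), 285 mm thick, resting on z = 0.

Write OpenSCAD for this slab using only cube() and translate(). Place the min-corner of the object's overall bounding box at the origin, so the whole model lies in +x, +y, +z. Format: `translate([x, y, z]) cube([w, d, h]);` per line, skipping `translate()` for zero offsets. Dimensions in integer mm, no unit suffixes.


cube([1940, 815, 285]);


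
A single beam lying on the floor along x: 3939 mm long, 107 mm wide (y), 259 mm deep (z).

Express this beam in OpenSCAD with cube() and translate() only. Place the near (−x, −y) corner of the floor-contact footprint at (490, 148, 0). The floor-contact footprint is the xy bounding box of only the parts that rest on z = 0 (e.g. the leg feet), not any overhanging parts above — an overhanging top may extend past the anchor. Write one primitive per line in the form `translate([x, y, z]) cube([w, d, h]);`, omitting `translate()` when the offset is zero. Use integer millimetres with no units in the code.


translate([490, 148, 0]) cube([3939, 107, 259]);


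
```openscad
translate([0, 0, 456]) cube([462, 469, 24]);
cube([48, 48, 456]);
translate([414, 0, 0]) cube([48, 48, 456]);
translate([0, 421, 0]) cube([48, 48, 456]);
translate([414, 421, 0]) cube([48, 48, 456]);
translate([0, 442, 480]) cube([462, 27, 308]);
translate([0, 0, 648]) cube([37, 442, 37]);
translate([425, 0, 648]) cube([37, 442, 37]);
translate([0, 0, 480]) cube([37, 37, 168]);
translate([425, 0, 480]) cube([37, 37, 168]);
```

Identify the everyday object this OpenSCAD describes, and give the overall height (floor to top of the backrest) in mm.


A chair. The overall height is 788 mm.

A slab on four corner posts with a tall panel at the back — a chair. The seat slab sits at z = 456 with thickness 24, and the 308 mm backrest starts at the seat top, so the overall height is 456 + 24 + 308 = 788 mm.


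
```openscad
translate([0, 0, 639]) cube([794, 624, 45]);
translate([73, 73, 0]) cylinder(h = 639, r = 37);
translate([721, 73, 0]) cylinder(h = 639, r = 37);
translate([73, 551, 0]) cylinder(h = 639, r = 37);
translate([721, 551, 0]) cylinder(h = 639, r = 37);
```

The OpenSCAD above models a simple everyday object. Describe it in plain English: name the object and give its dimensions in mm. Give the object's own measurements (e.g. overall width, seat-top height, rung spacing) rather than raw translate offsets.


A rectangular dining table. The top is 794×624×45 mm with its upper surface at z = 684 mm. It stands on four round legs of 74 mm diameter, each leg's bounding box inset 36 mm from the nearest pair of top edges, running from the floor to the underside of the top.


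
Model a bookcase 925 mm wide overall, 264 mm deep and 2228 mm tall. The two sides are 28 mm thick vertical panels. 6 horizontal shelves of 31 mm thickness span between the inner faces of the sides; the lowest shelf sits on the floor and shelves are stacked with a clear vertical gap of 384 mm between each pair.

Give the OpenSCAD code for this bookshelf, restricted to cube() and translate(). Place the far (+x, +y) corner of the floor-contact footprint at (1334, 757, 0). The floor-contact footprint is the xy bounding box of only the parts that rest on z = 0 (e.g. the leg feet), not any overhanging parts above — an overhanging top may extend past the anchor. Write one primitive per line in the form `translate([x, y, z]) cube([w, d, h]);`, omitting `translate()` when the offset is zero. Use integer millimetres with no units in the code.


translate([409, 493, 0]) cube([28, 264, 2228]);
translate([1306, 493, 0]) cube([28, 264, 2228]);
translate([437, 493, 0]) cube([869, 264, 31]);
translate([437, 493, 415]) cube([869, 264, 31]);
translate([437, 493, 830]) cube([869, 264, 31]);
translate([437, 493, 1245]) cube([869, 264, 31]);
translate([437, 493, 1660]) cube([869, 264, 31]);
translate([437, 493, 2075]) cube([869, 264, 31]);


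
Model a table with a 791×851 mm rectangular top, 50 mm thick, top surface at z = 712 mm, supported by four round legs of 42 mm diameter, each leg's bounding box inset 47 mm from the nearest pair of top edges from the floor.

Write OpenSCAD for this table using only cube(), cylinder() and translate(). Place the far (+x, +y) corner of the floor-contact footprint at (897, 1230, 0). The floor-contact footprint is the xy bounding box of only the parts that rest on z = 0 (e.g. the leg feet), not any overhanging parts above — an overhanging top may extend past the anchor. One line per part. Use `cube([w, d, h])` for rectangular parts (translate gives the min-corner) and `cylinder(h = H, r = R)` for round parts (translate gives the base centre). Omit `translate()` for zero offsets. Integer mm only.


// leg_h = 712 - 50 = 662
translate([153, 426, 662]) cube([791, 851, 50]);
translate([221, 494, 0]) cylinder(h = 662, r = 21);
translate([876, 494, 0]) cylinder(h = 662, r = 21);
translate([221, 1209, 0]) cylinder(h = 662, r = 21);
translate([876, 1209, 0]) cylinder(h = 662, r = 21);


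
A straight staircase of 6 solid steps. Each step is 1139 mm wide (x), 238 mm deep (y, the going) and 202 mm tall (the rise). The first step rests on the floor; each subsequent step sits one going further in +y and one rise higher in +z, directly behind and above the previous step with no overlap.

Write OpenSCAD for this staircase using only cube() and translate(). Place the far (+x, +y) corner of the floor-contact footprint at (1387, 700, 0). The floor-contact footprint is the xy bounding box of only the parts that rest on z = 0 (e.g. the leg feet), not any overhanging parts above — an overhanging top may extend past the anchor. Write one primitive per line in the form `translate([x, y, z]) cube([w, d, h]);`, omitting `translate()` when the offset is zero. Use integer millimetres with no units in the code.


translate([248, 462, 0]) cube([1139, 238, 202]);
translate([248, 700, 202]) cube([1139, 238, 202]);
translate([248, 938, 404]) cube([1139, 238, 202]);
translate([248, 1176, 606]) cube([1139, 238, 202]);
translate([248, 1414, 808]) cube([1139, 238, 202]);
translate([248, 1652, 1010]) cube([1139, 238, 202]);


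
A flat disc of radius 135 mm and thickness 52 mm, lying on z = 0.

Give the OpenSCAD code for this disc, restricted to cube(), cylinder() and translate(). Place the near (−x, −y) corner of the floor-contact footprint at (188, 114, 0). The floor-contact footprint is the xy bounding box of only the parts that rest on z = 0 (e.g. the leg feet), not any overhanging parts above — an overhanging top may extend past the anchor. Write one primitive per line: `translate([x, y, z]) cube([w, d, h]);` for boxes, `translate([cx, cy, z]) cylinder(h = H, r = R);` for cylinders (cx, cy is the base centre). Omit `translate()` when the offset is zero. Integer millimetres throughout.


translate([323, 249, 0]) cylinder(h = 52, r = 135);


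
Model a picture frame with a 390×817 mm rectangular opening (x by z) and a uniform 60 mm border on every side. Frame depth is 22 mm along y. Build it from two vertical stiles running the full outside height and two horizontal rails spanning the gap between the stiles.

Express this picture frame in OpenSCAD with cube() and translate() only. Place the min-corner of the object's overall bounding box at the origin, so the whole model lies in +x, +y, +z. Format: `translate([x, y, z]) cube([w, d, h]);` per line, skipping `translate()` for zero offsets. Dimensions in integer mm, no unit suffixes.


cube([60, 22, 937]);
translate([450, 0, 0]) cube([60, 22, 937]);
translate([60, 0, 0]) cube([390, 22, 60]);
translate([60, 0, 877]) cube([390, 22, 60]);


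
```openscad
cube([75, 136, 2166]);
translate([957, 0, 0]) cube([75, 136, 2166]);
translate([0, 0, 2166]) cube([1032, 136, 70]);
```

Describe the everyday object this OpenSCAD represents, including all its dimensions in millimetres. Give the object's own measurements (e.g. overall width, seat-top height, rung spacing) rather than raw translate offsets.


A door frame. The clear opening is 882 mm wide and 2166 mm high. Two 75 mm wide jambs, 136 mm deep, stand either side of the opening from the floor to the top of the opening. A 70 mm thick head sits across the top of both jambs, spanning the full outside width of the frame.


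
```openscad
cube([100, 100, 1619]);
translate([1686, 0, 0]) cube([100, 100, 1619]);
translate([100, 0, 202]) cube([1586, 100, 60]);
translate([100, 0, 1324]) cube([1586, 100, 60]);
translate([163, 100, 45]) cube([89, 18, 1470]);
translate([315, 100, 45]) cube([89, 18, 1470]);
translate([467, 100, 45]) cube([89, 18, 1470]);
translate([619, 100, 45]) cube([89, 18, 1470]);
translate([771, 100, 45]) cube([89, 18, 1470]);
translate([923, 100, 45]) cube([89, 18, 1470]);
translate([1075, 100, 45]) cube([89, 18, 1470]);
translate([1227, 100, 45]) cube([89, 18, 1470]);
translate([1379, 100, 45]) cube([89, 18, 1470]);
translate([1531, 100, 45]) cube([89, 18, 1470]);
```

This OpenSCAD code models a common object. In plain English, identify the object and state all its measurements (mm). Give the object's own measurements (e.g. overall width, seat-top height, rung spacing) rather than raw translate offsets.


A fence section. Two 100×100 mm posts, 1619 mm tall, stand on the floor with a clear span of 1586 mm between their inner faces. Two horizontal rails of 100×60 mm section span the gap between the posts with their undersides at z = 202 mm and z = 1324 mm, flush with the posts' −y face. 10 pickets, each 89 mm wide, 18 mm thick and 1470 mm tall, are fixed to the +y face of the rails with their bottoms at z = 45 mm, spaced across the span with a 63 mm gap after the −x post and between neighbouring pickets, with 66 mm left before the +x post.


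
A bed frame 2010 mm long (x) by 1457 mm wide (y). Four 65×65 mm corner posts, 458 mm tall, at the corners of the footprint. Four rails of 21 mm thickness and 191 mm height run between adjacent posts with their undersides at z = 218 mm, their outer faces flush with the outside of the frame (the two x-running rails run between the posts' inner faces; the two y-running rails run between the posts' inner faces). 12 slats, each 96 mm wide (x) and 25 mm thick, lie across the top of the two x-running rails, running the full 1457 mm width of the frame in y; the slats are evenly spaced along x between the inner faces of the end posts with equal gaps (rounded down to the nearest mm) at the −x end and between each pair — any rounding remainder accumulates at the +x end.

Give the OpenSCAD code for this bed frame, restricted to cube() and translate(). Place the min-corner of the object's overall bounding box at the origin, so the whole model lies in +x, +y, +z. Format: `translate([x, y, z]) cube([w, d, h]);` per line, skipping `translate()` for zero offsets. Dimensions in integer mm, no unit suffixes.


cube([65, 65, 458]);
translate([0, 1392, 0]) cube([65, 65, 458]);
translate([1945, 0, 0]) cube([65, 65, 458]);
translate([1945, 1392, 0]) cube([65, 65, 458]);
translate([65, 0, 218]) cube([1880, 21, 191]);
translate([65, 1436, 218]) cube([1880, 21, 191]);
translate([0, 65, 218]) cube([21, 1327, 191]);
translate([1989, 65, 218]) cube([21, 1327, 191]);
translate([121, 0, 409]) cube([96, 1457, 25]);
translate([273, 0, 409]) cube([96, 1457, 25]);
translate([425, 0, 409]) cube([96, 1457, 25]);
translate([577, 0, 409]) cube([96, 1457, 25]);
translate([729, 0, 409]) cube([96, 1457, 25]);
translate([881, 0, 409]) cube([96, 1457, 25]);
translate([1033, 0, 409]) cube([96, 1457, 25]);
translate([1185, 0, 409]) cube([96, 1457, 25]);
translate([1337, 0, 409]) cube([96, 1457, 25]);
translate([1489, 0, 409]) cube([96, 1457, 25]);
translate([1641, 0, 409]) cube([96, 1457, 25]);
translate([1793, 0, 409]) cube([96, 1457, 25]);


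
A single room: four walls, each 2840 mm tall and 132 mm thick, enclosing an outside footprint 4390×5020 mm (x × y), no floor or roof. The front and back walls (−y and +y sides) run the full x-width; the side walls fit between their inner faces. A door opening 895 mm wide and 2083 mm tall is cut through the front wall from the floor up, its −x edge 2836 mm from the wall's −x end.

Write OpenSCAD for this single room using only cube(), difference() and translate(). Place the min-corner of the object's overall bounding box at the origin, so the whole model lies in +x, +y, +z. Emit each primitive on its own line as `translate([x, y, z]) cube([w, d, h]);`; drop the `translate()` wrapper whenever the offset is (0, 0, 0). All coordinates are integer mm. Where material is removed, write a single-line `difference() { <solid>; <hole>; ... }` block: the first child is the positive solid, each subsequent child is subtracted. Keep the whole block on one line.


difference() { cube([4390, 132, 2840]); translate([2836, 0, 0]) cube([895, 132, 2083]); }
translate([0, 4888, 0]) cube([4390, 132, 2840]);
translate([0, 132, 0]) cube([132, 4756, 2840]);
translate([4258, 132, 0]) cube([132, 4756, 2840]);


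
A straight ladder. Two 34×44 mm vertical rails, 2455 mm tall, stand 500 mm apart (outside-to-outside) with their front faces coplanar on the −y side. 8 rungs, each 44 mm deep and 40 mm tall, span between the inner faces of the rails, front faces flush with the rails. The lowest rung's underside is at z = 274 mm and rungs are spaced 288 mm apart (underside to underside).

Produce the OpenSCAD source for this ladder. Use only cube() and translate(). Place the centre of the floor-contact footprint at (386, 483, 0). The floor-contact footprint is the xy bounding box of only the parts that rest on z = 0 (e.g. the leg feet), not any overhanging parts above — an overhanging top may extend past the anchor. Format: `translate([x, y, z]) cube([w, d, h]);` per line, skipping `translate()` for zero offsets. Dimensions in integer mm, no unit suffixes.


// rung span = 500 - 2*34 = 432
// rung[k] z = 274 + k*288
translate([136, 461, 0]) cube([34, 44, 2455]);
translate([602, 461, 0]) cube([34, 44, 2455]);
translate([170, 461, 274]) cube([432, 44, 40]);
translate([170, 461, 562]) cube([432, 44, 40]);
translate([170, 461, 850]) cube([432, 44, 40]);
translate([170, 461, 1138]) cube([432, 44, 40]);
translate([170, 461, 1426]) cube([432, 44, 40]);
translate([170, 461, 1714]) cube([432, 44, 40]);
translate([170, 461, 2002]) cube([432, 44, 40]);
translate([170, 461, 2290]) cube([432, 44, 40]);


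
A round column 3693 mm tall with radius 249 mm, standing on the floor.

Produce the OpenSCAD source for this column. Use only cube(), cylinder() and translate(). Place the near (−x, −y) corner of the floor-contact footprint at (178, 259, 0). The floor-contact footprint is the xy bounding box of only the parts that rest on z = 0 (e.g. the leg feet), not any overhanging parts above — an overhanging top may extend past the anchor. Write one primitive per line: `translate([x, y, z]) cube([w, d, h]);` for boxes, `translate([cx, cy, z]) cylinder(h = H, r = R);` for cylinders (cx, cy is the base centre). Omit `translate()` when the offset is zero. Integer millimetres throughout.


translate([427, 508, 0]) cylinder(h = 3693, r = 249);


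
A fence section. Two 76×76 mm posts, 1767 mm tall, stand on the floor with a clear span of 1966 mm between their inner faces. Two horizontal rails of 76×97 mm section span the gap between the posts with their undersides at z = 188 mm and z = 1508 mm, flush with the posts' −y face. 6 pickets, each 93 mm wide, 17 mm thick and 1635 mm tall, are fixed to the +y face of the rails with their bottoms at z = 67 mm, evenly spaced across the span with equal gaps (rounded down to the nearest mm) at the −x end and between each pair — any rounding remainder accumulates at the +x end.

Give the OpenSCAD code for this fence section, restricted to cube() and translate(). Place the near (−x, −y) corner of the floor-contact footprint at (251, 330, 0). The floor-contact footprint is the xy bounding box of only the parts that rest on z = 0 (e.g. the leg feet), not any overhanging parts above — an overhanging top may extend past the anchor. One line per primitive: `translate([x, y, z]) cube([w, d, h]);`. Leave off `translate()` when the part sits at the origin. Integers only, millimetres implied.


translate([251, 330, 0]) cube([76, 76, 1767]);
translate([2293, 330, 0]) cube([76, 76, 1767]);
translate([327, 330, 188]) cube([1966, 76, 97]);
translate([327, 330, 1508]) cube([1966, 76, 97]);
translate([528, 406, 67]) cube([93, 17, 1635]);
translate([822, 406, 67]) cube([93, 17, 1635]);
translate([1116, 406, 67]) cube([93, 17, 1635]);
translate([1410, 406, 67]) cube([93, 17, 1635]);
translate([1704, 406, 67]) cube([93, 17, 1635]);
translate([1998, 406, 67]) cube([93, 17, 1635]);


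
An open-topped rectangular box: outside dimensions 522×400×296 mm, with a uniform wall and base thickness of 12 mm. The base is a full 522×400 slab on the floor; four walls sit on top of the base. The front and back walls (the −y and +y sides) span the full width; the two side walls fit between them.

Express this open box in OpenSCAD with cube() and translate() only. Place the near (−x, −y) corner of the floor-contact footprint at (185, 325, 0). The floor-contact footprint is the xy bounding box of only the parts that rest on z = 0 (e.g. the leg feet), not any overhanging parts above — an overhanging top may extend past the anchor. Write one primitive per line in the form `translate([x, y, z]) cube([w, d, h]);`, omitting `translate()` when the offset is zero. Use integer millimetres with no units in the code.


translate([185, 325, 0]) cube([522, 400, 12]);
translate([185, 325, 12]) cube([522, 12, 284]);
translate([185, 713, 12]) cube([522, 12, 284]);
translate([185, 337, 12]) cube([12, 376, 284]);
translate([695, 337, 12]) cube([12, 376, 284]);


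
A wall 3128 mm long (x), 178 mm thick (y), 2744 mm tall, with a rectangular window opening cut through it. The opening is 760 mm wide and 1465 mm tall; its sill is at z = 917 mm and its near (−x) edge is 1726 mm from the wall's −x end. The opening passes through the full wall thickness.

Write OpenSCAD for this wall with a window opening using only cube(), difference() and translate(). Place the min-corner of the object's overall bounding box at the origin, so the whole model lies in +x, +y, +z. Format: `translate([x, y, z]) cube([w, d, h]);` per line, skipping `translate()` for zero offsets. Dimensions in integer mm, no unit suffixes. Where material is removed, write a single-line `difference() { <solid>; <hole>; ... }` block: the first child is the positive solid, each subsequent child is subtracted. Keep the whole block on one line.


difference() { cube([3128, 178, 2744]); translate([1726, 0, 917]) cube([760, 178, 1465]); }


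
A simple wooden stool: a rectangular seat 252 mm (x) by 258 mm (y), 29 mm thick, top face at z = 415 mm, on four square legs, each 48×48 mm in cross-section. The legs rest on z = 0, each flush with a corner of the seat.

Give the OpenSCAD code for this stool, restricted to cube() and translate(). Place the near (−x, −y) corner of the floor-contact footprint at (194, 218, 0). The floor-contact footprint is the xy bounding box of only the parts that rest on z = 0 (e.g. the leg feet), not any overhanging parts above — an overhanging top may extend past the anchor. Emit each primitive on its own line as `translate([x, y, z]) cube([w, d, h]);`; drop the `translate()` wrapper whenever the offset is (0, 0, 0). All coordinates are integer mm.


translate([194, 218, 386]) cube([252, 258, 29]);
translate([194, 218, 0]) cube([48, 48, 386]);
translate([398, 218, 0]) cube([48, 48, 386]);
translate([194, 428, 0]) cube([48, 48, 386]);
translate([398, 428, 0]) cube([48, 48, 386]);


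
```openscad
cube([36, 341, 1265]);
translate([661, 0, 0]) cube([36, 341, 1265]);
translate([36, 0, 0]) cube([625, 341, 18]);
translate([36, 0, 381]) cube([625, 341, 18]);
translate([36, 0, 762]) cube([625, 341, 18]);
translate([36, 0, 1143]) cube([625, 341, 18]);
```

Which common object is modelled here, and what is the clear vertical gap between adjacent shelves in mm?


A bookshelf. The clear shelf gap is 363 mm.

Two tall side panels with 4 horizontal boards between them — a bookshelf. The first two shelf undersides are at z = 0 and z = 381; with shelf thickness 18, the clear gap is 381 − 0 − 18 = 363 mm.


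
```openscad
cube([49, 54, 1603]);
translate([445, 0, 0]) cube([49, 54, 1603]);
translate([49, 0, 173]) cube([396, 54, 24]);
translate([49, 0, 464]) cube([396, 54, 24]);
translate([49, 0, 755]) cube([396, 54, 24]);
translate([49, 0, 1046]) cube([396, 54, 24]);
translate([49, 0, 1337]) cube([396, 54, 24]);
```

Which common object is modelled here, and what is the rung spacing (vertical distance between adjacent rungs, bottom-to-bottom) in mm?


A ladder. The rung spacing is 291 mm.

Two tall 49×54 posts with 5 short bars between them — a ladder. Adjacent rungs sit at z = 173 and z = 464, so the spacing is 464 − 173 = 291 mm.


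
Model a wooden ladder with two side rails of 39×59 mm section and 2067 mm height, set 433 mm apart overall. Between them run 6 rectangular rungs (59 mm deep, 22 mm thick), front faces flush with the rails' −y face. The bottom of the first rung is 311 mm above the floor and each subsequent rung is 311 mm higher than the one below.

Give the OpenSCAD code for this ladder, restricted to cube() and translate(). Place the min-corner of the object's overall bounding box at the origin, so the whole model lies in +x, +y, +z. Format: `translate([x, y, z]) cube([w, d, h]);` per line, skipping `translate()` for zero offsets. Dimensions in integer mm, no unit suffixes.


cube([39, 59, 2067]);
translate([394, 0, 0]) cube([39, 59, 2067]);
translate([39, 0, 311]) cube([355, 59, 22]);
translate([39, 0, 622]) cube([355, 59, 22]);
translate([39, 0, 933]) cube([355, 59, 22]);
translate([39, 0, 1244]) cube([355, 59, 22]);
translate([39, 0, 1555]) cube([355, 59, 22]);
translate([39, 0, 1866]) cube([355, 59, 22]);


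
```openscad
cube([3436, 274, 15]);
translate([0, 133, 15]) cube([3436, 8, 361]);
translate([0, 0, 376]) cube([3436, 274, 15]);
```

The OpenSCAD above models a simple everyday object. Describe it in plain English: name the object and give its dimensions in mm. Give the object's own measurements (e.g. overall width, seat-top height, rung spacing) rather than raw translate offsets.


An I-beam lying along x, 3436 mm long. Overall section height 391 mm. Two flanges 274 mm wide (y) and 15 mm thick, one on the floor and one at the top; a web 8 mm thick runs between them, centred on the flange width.


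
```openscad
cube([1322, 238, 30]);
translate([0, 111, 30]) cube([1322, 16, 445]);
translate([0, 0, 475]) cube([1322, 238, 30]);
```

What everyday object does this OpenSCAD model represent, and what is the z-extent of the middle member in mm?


An I-beam. The web height is 445 mm.

Two wide flanges with a thin centred web — an I-beam. Overall 505 mm minus two 30 mm flanges gives a web of 505 − 2·30 = 445 mm.


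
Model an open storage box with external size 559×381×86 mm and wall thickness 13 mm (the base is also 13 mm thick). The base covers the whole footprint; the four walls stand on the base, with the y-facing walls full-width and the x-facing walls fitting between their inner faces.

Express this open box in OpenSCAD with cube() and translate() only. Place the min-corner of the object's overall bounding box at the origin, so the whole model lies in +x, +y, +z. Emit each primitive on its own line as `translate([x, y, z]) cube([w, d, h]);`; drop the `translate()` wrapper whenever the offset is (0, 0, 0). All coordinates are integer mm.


cube([559, 381, 13]);
translate([0, 0, 13]) cube([559, 13, 73]);
translate([0, 368, 13]) cube([559, 13, 73]);
translate([0, 13, 13]) cube([13, 355, 73]);
translate([546, 13, 13]) cube([13, 355, 73]);


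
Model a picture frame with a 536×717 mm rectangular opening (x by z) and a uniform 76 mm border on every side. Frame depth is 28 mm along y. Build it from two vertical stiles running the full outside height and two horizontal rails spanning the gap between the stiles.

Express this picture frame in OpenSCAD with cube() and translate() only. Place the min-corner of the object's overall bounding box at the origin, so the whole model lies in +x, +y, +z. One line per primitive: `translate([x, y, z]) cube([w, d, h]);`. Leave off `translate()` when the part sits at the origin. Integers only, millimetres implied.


cube([76, 28, 869]);
translate([612, 0, 0]) cube([76, 28, 869]);
translate([76, 0, 0]) cube([536, 28, 76]);
translate([76, 0, 793]) cube([536, 28, 76]);


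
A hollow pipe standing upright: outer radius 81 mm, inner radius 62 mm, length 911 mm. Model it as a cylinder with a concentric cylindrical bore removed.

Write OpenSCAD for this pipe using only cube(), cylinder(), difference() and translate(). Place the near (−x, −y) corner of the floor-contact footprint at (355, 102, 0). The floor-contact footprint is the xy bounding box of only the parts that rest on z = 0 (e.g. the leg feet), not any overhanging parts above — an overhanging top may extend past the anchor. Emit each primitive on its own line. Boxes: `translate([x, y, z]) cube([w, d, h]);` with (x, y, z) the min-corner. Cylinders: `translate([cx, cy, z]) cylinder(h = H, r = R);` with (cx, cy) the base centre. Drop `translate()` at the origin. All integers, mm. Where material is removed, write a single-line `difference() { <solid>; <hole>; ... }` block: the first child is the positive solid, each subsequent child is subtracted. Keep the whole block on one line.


difference() { translate([436, 183, 0]) cylinder(h = 911, r = 81); translate([436, 183, 0]) cylinder(h = 911, r = 62); }


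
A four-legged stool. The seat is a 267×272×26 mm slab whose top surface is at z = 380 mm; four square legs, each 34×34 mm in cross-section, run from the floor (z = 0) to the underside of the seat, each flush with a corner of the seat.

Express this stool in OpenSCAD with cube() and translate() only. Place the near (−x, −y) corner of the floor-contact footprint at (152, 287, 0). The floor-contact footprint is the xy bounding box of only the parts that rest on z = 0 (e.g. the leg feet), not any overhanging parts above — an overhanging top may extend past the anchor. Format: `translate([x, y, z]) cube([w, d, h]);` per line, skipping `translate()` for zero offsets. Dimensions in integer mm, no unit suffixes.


translate([152, 287, 354]) cube([267, 272, 26]);
translate([152, 287, 0]) cube([34, 34, 354]);
translate([385, 287, 0]) cube([34, 34, 354]);
translate([152, 525, 0]) cube([34, 34, 354]);
translate([385, 525, 0]) cube([34, 34, 354]);


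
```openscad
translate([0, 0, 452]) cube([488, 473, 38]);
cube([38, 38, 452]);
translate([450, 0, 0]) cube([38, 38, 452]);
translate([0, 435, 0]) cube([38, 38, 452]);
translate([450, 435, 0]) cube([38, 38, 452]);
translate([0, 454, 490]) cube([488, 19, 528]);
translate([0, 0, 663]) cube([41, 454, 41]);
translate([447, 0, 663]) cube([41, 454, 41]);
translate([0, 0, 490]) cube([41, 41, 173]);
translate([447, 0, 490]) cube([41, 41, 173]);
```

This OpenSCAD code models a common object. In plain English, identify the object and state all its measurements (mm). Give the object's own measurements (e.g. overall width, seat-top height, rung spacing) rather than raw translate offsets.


A chair. The seat is a 488×473×38 mm slab with its top at z = 490 mm, on four 38×38 mm corner legs (flush with the seat edges, standing on z = 0). A flat backrest 19 mm thick, 528 mm tall, spans the full seat width and rises from the seat top along its +y edge, rear face flush with the rear of the seat. Two armrests of 41×41 mm section run along each side from the seat's front edge to the front of the backrest, top faces 214 mm above the seat top and outer faces flush with the seat's x-edges; a 41×41 mm post under the front of each armrest stands on the seat at the front corner.
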